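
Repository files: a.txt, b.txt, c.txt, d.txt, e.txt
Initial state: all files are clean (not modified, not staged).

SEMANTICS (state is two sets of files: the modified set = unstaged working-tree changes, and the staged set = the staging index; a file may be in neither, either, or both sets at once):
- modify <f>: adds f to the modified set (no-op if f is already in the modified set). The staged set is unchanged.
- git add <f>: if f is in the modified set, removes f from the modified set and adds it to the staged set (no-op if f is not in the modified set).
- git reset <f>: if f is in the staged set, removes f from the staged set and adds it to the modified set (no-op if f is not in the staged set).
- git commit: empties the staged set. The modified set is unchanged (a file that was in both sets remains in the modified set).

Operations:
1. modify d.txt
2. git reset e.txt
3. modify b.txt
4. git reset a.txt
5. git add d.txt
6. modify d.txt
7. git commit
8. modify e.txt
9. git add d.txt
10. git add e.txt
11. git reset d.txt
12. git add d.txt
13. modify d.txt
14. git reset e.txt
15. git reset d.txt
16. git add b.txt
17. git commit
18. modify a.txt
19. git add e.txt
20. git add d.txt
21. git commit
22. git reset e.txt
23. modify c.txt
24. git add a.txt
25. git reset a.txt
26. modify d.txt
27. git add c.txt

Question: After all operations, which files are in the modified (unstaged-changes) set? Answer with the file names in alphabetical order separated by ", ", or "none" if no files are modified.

Answer: a.txt, d.txt

Derivation:
After op 1 (modify d.txt): modified={d.txt} staged={none}
After op 2 (git reset e.txt): modified={d.txt} staged={none}
After op 3 (modify b.txt): modified={b.txt, d.txt} staged={none}
After op 4 (git reset a.txt): modified={b.txt, d.txt} staged={none}
After op 5 (git add d.txt): modified={b.txt} staged={d.txt}
After op 6 (modify d.txt): modified={b.txt, d.txt} staged={d.txt}
After op 7 (git commit): modified={b.txt, d.txt} staged={none}
After op 8 (modify e.txt): modified={b.txt, d.txt, e.txt} staged={none}
After op 9 (git add d.txt): modified={b.txt, e.txt} staged={d.txt}
After op 10 (git add e.txt): modified={b.txt} staged={d.txt, e.txt}
After op 11 (git reset d.txt): modified={b.txt, d.txt} staged={e.txt}
After op 12 (git add d.txt): modified={b.txt} staged={d.txt, e.txt}
After op 13 (modify d.txt): modified={b.txt, d.txt} staged={d.txt, e.txt}
After op 14 (git reset e.txt): modified={b.txt, d.txt, e.txt} staged={d.txt}
After op 15 (git reset d.txt): modified={b.txt, d.txt, e.txt} staged={none}
After op 16 (git add b.txt): modified={d.txt, e.txt} staged={b.txt}
After op 17 (git commit): modified={d.txt, e.txt} staged={none}
After op 18 (modify a.txt): modified={a.txt, d.txt, e.txt} staged={none}
After op 19 (git add e.txt): modified={a.txt, d.txt} staged={e.txt}
After op 20 (git add d.txt): modified={a.txt} staged={d.txt, e.txt}
After op 21 (git commit): modified={a.txt} staged={none}
After op 22 (git reset e.txt): modified={a.txt} staged={none}
After op 23 (modify c.txt): modified={a.txt, c.txt} staged={none}
After op 24 (git add a.txt): modified={c.txt} staged={a.txt}
After op 25 (git reset a.txt): modified={a.txt, c.txt} staged={none}
After op 26 (modify d.txt): modified={a.txt, c.txt, d.txt} staged={none}
After op 27 (git add c.txt): modified={a.txt, d.txt} staged={c.txt}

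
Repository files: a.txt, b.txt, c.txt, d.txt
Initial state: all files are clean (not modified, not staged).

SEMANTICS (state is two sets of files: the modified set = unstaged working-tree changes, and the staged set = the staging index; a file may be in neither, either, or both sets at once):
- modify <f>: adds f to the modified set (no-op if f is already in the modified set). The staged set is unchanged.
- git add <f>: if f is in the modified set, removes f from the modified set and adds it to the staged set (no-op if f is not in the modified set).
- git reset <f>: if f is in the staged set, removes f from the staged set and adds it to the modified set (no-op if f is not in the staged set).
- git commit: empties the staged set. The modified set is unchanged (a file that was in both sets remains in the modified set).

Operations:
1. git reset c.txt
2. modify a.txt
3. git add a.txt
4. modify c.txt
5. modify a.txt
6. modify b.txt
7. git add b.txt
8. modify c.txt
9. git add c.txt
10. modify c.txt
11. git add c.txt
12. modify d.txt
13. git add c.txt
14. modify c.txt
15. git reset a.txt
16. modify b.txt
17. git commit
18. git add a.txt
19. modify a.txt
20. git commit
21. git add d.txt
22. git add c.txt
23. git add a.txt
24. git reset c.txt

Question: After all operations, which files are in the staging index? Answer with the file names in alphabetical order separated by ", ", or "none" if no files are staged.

After op 1 (git reset c.txt): modified={none} staged={none}
After op 2 (modify a.txt): modified={a.txt} staged={none}
After op 3 (git add a.txt): modified={none} staged={a.txt}
After op 4 (modify c.txt): modified={c.txt} staged={a.txt}
After op 5 (modify a.txt): modified={a.txt, c.txt} staged={a.txt}
After op 6 (modify b.txt): modified={a.txt, b.txt, c.txt} staged={a.txt}
After op 7 (git add b.txt): modified={a.txt, c.txt} staged={a.txt, b.txt}
After op 8 (modify c.txt): modified={a.txt, c.txt} staged={a.txt, b.txt}
After op 9 (git add c.txt): modified={a.txt} staged={a.txt, b.txt, c.txt}
After op 10 (modify c.txt): modified={a.txt, c.txt} staged={a.txt, b.txt, c.txt}
After op 11 (git add c.txt): modified={a.txt} staged={a.txt, b.txt, c.txt}
After op 12 (modify d.txt): modified={a.txt, d.txt} staged={a.txt, b.txt, c.txt}
After op 13 (git add c.txt): modified={a.txt, d.txt} staged={a.txt, b.txt, c.txt}
After op 14 (modify c.txt): modified={a.txt, c.txt, d.txt} staged={a.txt, b.txt, c.txt}
After op 15 (git reset a.txt): modified={a.txt, c.txt, d.txt} staged={b.txt, c.txt}
After op 16 (modify b.txt): modified={a.txt, b.txt, c.txt, d.txt} staged={b.txt, c.txt}
After op 17 (git commit): modified={a.txt, b.txt, c.txt, d.txt} staged={none}
After op 18 (git add a.txt): modified={b.txt, c.txt, d.txt} staged={a.txt}
After op 19 (modify a.txt): modified={a.txt, b.txt, c.txt, d.txt} staged={a.txt}
After op 20 (git commit): modified={a.txt, b.txt, c.txt, d.txt} staged={none}
After op 21 (git add d.txt): modified={a.txt, b.txt, c.txt} staged={d.txt}
After op 22 (git add c.txt): modified={a.txt, b.txt} staged={c.txt, d.txt}
After op 23 (git add a.txt): modified={b.txt} staged={a.txt, c.txt, d.txt}
After op 24 (git reset c.txt): modified={b.txt, c.txt} staged={a.txt, d.txt}

Answer: a.txt, d.txt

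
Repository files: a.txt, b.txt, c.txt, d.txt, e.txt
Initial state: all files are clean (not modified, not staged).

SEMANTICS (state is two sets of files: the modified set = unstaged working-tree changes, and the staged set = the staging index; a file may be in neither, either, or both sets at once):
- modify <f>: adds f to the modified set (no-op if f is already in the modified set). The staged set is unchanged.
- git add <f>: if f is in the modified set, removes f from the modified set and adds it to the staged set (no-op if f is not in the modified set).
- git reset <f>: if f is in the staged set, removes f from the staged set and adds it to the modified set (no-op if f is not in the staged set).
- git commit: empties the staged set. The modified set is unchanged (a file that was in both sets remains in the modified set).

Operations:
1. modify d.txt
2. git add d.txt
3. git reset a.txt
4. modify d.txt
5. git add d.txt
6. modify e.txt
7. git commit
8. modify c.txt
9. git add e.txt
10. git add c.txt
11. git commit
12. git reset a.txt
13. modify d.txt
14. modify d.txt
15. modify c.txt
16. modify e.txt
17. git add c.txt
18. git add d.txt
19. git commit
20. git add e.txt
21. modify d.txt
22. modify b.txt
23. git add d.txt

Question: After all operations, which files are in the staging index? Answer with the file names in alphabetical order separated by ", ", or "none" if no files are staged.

Answer: d.txt, e.txt

Derivation:
After op 1 (modify d.txt): modified={d.txt} staged={none}
After op 2 (git add d.txt): modified={none} staged={d.txt}
After op 3 (git reset a.txt): modified={none} staged={d.txt}
After op 4 (modify d.txt): modified={d.txt} staged={d.txt}
After op 5 (git add d.txt): modified={none} staged={d.txt}
After op 6 (modify e.txt): modified={e.txt} staged={d.txt}
After op 7 (git commit): modified={e.txt} staged={none}
After op 8 (modify c.txt): modified={c.txt, e.txt} staged={none}
After op 9 (git add e.txt): modified={c.txt} staged={e.txt}
After op 10 (git add c.txt): modified={none} staged={c.txt, e.txt}
After op 11 (git commit): modified={none} staged={none}
After op 12 (git reset a.txt): modified={none} staged={none}
After op 13 (modify d.txt): modified={d.txt} staged={none}
After op 14 (modify d.txt): modified={d.txt} staged={none}
After op 15 (modify c.txt): modified={c.txt, d.txt} staged={none}
After op 16 (modify e.txt): modified={c.txt, d.txt, e.txt} staged={none}
After op 17 (git add c.txt): modified={d.txt, e.txt} staged={c.txt}
After op 18 (git add d.txt): modified={e.txt} staged={c.txt, d.txt}
After op 19 (git commit): modified={e.txt} staged={none}
After op 20 (git add e.txt): modified={none} staged={e.txt}
After op 21 (modify d.txt): modified={d.txt} staged={e.txt}
After op 22 (modify b.txt): modified={b.txt, d.txt} staged={e.txt}
After op 23 (git add d.txt): modified={b.txt} staged={d.txt, e.txt}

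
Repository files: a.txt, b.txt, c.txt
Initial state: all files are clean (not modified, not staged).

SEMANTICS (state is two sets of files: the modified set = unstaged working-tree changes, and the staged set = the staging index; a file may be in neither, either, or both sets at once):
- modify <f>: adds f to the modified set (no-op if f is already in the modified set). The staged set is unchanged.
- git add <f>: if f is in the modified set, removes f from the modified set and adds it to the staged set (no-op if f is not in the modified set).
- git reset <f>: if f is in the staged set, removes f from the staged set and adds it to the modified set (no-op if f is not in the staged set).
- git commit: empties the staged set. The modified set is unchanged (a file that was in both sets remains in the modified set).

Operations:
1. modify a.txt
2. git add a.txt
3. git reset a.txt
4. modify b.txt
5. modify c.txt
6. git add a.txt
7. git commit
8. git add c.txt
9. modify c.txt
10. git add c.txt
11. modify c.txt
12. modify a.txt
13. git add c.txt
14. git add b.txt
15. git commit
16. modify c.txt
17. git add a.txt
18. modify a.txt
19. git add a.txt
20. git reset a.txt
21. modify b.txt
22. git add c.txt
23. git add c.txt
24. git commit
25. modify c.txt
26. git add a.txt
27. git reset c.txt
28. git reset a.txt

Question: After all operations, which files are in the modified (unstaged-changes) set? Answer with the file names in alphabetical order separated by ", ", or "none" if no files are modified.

Answer: a.txt, b.txt, c.txt

Derivation:
After op 1 (modify a.txt): modified={a.txt} staged={none}
After op 2 (git add a.txt): modified={none} staged={a.txt}
After op 3 (git reset a.txt): modified={a.txt} staged={none}
After op 4 (modify b.txt): modified={a.txt, b.txt} staged={none}
After op 5 (modify c.txt): modified={a.txt, b.txt, c.txt} staged={none}
After op 6 (git add a.txt): modified={b.txt, c.txt} staged={a.txt}
After op 7 (git commit): modified={b.txt, c.txt} staged={none}
After op 8 (git add c.txt): modified={b.txt} staged={c.txt}
After op 9 (modify c.txt): modified={b.txt, c.txt} staged={c.txt}
After op 10 (git add c.txt): modified={b.txt} staged={c.txt}
After op 11 (modify c.txt): modified={b.txt, c.txt} staged={c.txt}
After op 12 (modify a.txt): modified={a.txt, b.txt, c.txt} staged={c.txt}
After op 13 (git add c.txt): modified={a.txt, b.txt} staged={c.txt}
After op 14 (git add b.txt): modified={a.txt} staged={b.txt, c.txt}
After op 15 (git commit): modified={a.txt} staged={none}
After op 16 (modify c.txt): modified={a.txt, c.txt} staged={none}
After op 17 (git add a.txt): modified={c.txt} staged={a.txt}
After op 18 (modify a.txt): modified={a.txt, c.txt} staged={a.txt}
After op 19 (git add a.txt): modified={c.txt} staged={a.txt}
After op 20 (git reset a.txt): modified={a.txt, c.txt} staged={none}
After op 21 (modify b.txt): modified={a.txt, b.txt, c.txt} staged={none}
After op 22 (git add c.txt): modified={a.txt, b.txt} staged={c.txt}
After op 23 (git add c.txt): modified={a.txt, b.txt} staged={c.txt}
After op 24 (git commit): modified={a.txt, b.txt} staged={none}
After op 25 (modify c.txt): modified={a.txt, b.txt, c.txt} staged={none}
After op 26 (git add a.txt): modified={b.txt, c.txt} staged={a.txt}
After op 27 (git reset c.txt): modified={b.txt, c.txt} staged={a.txt}
After op 28 (git reset a.txt): modified={a.txt, b.txt, c.txt} staged={none}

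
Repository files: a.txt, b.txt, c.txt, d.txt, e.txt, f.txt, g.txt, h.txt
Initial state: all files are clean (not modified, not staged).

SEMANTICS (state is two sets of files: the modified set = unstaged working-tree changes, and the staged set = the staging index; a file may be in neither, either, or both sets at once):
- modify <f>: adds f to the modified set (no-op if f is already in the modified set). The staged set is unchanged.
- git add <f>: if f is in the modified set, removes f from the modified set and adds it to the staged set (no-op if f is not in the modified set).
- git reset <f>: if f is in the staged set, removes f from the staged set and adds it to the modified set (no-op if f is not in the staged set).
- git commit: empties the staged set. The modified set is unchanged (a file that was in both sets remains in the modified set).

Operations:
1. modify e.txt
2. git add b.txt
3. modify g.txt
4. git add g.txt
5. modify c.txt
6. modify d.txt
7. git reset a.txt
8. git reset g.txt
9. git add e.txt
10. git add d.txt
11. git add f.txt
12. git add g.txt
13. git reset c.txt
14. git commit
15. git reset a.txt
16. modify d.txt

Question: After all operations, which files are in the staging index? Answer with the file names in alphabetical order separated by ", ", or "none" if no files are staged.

After op 1 (modify e.txt): modified={e.txt} staged={none}
After op 2 (git add b.txt): modified={e.txt} staged={none}
After op 3 (modify g.txt): modified={e.txt, g.txt} staged={none}
After op 4 (git add g.txt): modified={e.txt} staged={g.txt}
After op 5 (modify c.txt): modified={c.txt, e.txt} staged={g.txt}
After op 6 (modify d.txt): modified={c.txt, d.txt, e.txt} staged={g.txt}
After op 7 (git reset a.txt): modified={c.txt, d.txt, e.txt} staged={g.txt}
After op 8 (git reset g.txt): modified={c.txt, d.txt, e.txt, g.txt} staged={none}
After op 9 (git add e.txt): modified={c.txt, d.txt, g.txt} staged={e.txt}
After op 10 (git add d.txt): modified={c.txt, g.txt} staged={d.txt, e.txt}
After op 11 (git add f.txt): modified={c.txt, g.txt} staged={d.txt, e.txt}
After op 12 (git add g.txt): modified={c.txt} staged={d.txt, e.txt, g.txt}
After op 13 (git reset c.txt): modified={c.txt} staged={d.txt, e.txt, g.txt}
After op 14 (git commit): modified={c.txt} staged={none}
After op 15 (git reset a.txt): modified={c.txt} staged={none}
After op 16 (modify d.txt): modified={c.txt, d.txt} staged={none}

Answer: none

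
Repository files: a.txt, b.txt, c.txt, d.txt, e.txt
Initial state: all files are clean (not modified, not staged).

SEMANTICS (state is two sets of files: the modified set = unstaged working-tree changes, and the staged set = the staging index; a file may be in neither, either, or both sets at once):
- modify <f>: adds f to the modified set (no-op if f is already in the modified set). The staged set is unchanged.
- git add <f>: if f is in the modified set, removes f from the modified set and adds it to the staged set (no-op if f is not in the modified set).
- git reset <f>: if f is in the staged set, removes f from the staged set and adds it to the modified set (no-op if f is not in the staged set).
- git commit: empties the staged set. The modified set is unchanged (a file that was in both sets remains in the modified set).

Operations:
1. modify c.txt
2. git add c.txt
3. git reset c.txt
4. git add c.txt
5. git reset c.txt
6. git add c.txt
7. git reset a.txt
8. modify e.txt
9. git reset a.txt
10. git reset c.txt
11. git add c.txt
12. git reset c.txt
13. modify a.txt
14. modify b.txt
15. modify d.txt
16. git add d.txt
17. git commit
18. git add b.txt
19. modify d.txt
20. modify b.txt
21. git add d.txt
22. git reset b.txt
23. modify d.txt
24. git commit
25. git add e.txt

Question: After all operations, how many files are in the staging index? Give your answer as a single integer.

Answer: 1

Derivation:
After op 1 (modify c.txt): modified={c.txt} staged={none}
After op 2 (git add c.txt): modified={none} staged={c.txt}
After op 3 (git reset c.txt): modified={c.txt} staged={none}
After op 4 (git add c.txt): modified={none} staged={c.txt}
After op 5 (git reset c.txt): modified={c.txt} staged={none}
After op 6 (git add c.txt): modified={none} staged={c.txt}
After op 7 (git reset a.txt): modified={none} staged={c.txt}
After op 8 (modify e.txt): modified={e.txt} staged={c.txt}
After op 9 (git reset a.txt): modified={e.txt} staged={c.txt}
After op 10 (git reset c.txt): modified={c.txt, e.txt} staged={none}
After op 11 (git add c.txt): modified={e.txt} staged={c.txt}
After op 12 (git reset c.txt): modified={c.txt, e.txt} staged={none}
After op 13 (modify a.txt): modified={a.txt, c.txt, e.txt} staged={none}
After op 14 (modify b.txt): modified={a.txt, b.txt, c.txt, e.txt} staged={none}
After op 15 (modify d.txt): modified={a.txt, b.txt, c.txt, d.txt, e.txt} staged={none}
After op 16 (git add d.txt): modified={a.txt, b.txt, c.txt, e.txt} staged={d.txt}
After op 17 (git commit): modified={a.txt, b.txt, c.txt, e.txt} staged={none}
After op 18 (git add b.txt): modified={a.txt, c.txt, e.txt} staged={b.txt}
After op 19 (modify d.txt): modified={a.txt, c.txt, d.txt, e.txt} staged={b.txt}
After op 20 (modify b.txt): modified={a.txt, b.txt, c.txt, d.txt, e.txt} staged={b.txt}
After op 21 (git add d.txt): modified={a.txt, b.txt, c.txt, e.txt} staged={b.txt, d.txt}
After op 22 (git reset b.txt): modified={a.txt, b.txt, c.txt, e.txt} staged={d.txt}
After op 23 (modify d.txt): modified={a.txt, b.txt, c.txt, d.txt, e.txt} staged={d.txt}
After op 24 (git commit): modified={a.txt, b.txt, c.txt, d.txt, e.txt} staged={none}
After op 25 (git add e.txt): modified={a.txt, b.txt, c.txt, d.txt} staged={e.txt}
Final staged set: {e.txt} -> count=1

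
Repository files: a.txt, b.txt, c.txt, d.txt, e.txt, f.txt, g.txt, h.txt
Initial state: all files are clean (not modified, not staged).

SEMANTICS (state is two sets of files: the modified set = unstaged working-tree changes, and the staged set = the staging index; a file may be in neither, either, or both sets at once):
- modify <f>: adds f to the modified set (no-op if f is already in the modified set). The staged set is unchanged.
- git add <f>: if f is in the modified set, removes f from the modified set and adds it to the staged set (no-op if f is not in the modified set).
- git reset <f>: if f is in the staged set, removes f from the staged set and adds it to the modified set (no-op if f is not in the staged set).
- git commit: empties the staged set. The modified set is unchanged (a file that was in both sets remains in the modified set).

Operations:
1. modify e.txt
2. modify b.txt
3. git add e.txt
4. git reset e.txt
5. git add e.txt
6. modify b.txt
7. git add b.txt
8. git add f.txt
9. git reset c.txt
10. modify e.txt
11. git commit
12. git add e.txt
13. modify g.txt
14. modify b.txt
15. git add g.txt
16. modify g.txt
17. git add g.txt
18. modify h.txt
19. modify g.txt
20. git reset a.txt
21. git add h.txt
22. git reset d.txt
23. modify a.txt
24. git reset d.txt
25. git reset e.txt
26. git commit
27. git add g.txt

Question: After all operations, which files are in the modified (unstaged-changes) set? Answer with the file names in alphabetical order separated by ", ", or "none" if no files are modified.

After op 1 (modify e.txt): modified={e.txt} staged={none}
After op 2 (modify b.txt): modified={b.txt, e.txt} staged={none}
After op 3 (git add e.txt): modified={b.txt} staged={e.txt}
After op 4 (git reset e.txt): modified={b.txt, e.txt} staged={none}
After op 5 (git add e.txt): modified={b.txt} staged={e.txt}
After op 6 (modify b.txt): modified={b.txt} staged={e.txt}
After op 7 (git add b.txt): modified={none} staged={b.txt, e.txt}
After op 8 (git add f.txt): modified={none} staged={b.txt, e.txt}
After op 9 (git reset c.txt): modified={none} staged={b.txt, e.txt}
After op 10 (modify e.txt): modified={e.txt} staged={b.txt, e.txt}
After op 11 (git commit): modified={e.txt} staged={none}
After op 12 (git add e.txt): modified={none} staged={e.txt}
After op 13 (modify g.txt): modified={g.txt} staged={e.txt}
After op 14 (modify b.txt): modified={b.txt, g.txt} staged={e.txt}
After op 15 (git add g.txt): modified={b.txt} staged={e.txt, g.txt}
After op 16 (modify g.txt): modified={b.txt, g.txt} staged={e.txt, g.txt}
After op 17 (git add g.txt): modified={b.txt} staged={e.txt, g.txt}
After op 18 (modify h.txt): modified={b.txt, h.txt} staged={e.txt, g.txt}
After op 19 (modify g.txt): modified={b.txt, g.txt, h.txt} staged={e.txt, g.txt}
After op 20 (git reset a.txt): modified={b.txt, g.txt, h.txt} staged={e.txt, g.txt}
After op 21 (git add h.txt): modified={b.txt, g.txt} staged={e.txt, g.txt, h.txt}
After op 22 (git reset d.txt): modified={b.txt, g.txt} staged={e.txt, g.txt, h.txt}
After op 23 (modify a.txt): modified={a.txt, b.txt, g.txt} staged={e.txt, g.txt, h.txt}
After op 24 (git reset d.txt): modified={a.txt, b.txt, g.txt} staged={e.txt, g.txt, h.txt}
After op 25 (git reset e.txt): modified={a.txt, b.txt, e.txt, g.txt} staged={g.txt, h.txt}
After op 26 (git commit): modified={a.txt, b.txt, e.txt, g.txt} staged={none}
After op 27 (git add g.txt): modified={a.txt, b.txt, e.txt} staged={g.txt}

Answer: a.txt, b.txt, e.txt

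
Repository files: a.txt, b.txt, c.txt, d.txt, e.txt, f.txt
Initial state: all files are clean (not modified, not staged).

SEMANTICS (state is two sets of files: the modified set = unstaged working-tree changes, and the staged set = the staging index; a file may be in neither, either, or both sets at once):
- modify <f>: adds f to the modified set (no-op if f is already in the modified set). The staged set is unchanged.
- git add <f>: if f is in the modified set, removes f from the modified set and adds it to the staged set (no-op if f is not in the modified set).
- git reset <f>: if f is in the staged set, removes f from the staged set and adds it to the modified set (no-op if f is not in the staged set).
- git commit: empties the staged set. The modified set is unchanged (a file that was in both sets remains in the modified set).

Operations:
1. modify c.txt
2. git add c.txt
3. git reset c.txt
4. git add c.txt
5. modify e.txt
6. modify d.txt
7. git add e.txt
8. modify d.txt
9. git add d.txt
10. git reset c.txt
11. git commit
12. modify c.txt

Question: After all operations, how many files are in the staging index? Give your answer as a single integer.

After op 1 (modify c.txt): modified={c.txt} staged={none}
After op 2 (git add c.txt): modified={none} staged={c.txt}
After op 3 (git reset c.txt): modified={c.txt} staged={none}
After op 4 (git add c.txt): modified={none} staged={c.txt}
After op 5 (modify e.txt): modified={e.txt} staged={c.txt}
After op 6 (modify d.txt): modified={d.txt, e.txt} staged={c.txt}
After op 7 (git add e.txt): modified={d.txt} staged={c.txt, e.txt}
After op 8 (modify d.txt): modified={d.txt} staged={c.txt, e.txt}
After op 9 (git add d.txt): modified={none} staged={c.txt, d.txt, e.txt}
After op 10 (git reset c.txt): modified={c.txt} staged={d.txt, e.txt}
After op 11 (git commit): modified={c.txt} staged={none}
After op 12 (modify c.txt): modified={c.txt} staged={none}
Final staged set: {none} -> count=0

Answer: 0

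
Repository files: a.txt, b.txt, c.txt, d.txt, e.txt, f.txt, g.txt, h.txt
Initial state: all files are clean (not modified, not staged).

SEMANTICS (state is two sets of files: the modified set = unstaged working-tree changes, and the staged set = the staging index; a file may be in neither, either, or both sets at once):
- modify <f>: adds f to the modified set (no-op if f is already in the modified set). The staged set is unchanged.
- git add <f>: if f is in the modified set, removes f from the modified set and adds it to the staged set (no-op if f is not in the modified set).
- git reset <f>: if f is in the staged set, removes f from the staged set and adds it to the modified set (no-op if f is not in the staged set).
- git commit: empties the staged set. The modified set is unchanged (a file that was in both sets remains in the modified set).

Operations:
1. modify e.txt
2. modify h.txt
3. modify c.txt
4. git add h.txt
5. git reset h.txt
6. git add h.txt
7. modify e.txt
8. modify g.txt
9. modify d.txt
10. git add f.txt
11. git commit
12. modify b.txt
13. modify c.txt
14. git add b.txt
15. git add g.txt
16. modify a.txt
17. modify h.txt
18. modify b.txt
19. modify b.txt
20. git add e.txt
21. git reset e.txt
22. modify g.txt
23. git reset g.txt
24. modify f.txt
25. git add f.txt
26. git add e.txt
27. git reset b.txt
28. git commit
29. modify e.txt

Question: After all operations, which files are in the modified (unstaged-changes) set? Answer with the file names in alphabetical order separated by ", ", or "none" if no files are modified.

Answer: a.txt, b.txt, c.txt, d.txt, e.txt, g.txt, h.txt

Derivation:
After op 1 (modify e.txt): modified={e.txt} staged={none}
After op 2 (modify h.txt): modified={e.txt, h.txt} staged={none}
After op 3 (modify c.txt): modified={c.txt, e.txt, h.txt} staged={none}
After op 4 (git add h.txt): modified={c.txt, e.txt} staged={h.txt}
After op 5 (git reset h.txt): modified={c.txt, e.txt, h.txt} staged={none}
After op 6 (git add h.txt): modified={c.txt, e.txt} staged={h.txt}
After op 7 (modify e.txt): modified={c.txt, e.txt} staged={h.txt}
After op 8 (modify g.txt): modified={c.txt, e.txt, g.txt} staged={h.txt}
After op 9 (modify d.txt): modified={c.txt, d.txt, e.txt, g.txt} staged={h.txt}
After op 10 (git add f.txt): modified={c.txt, d.txt, e.txt, g.txt} staged={h.txt}
After op 11 (git commit): modified={c.txt, d.txt, e.txt, g.txt} staged={none}
After op 12 (modify b.txt): modified={b.txt, c.txt, d.txt, e.txt, g.txt} staged={none}
After op 13 (modify c.txt): modified={b.txt, c.txt, d.txt, e.txt, g.txt} staged={none}
After op 14 (git add b.txt): modified={c.txt, d.txt, e.txt, g.txt} staged={b.txt}
After op 15 (git add g.txt): modified={c.txt, d.txt, e.txt} staged={b.txt, g.txt}
After op 16 (modify a.txt): modified={a.txt, c.txt, d.txt, e.txt} staged={b.txt, g.txt}
After op 17 (modify h.txt): modified={a.txt, c.txt, d.txt, e.txt, h.txt} staged={b.txt, g.txt}
After op 18 (modify b.txt): modified={a.txt, b.txt, c.txt, d.txt, e.txt, h.txt} staged={b.txt, g.txt}
After op 19 (modify b.txt): modified={a.txt, b.txt, c.txt, d.txt, e.txt, h.txt} staged={b.txt, g.txt}
After op 20 (git add e.txt): modified={a.txt, b.txt, c.txt, d.txt, h.txt} staged={b.txt, e.txt, g.txt}
After op 21 (git reset e.txt): modified={a.txt, b.txt, c.txt, d.txt, e.txt, h.txt} staged={b.txt, g.txt}
After op 22 (modify g.txt): modified={a.txt, b.txt, c.txt, d.txt, e.txt, g.txt, h.txt} staged={b.txt, g.txt}
After op 23 (git reset g.txt): modified={a.txt, b.txt, c.txt, d.txt, e.txt, g.txt, h.txt} staged={b.txt}
After op 24 (modify f.txt): modified={a.txt, b.txt, c.txt, d.txt, e.txt, f.txt, g.txt, h.txt} staged={b.txt}
After op 25 (git add f.txt): modified={a.txt, b.txt, c.txt, d.txt, e.txt, g.txt, h.txt} staged={b.txt, f.txt}
After op 26 (git add e.txt): modified={a.txt, b.txt, c.txt, d.txt, g.txt, h.txt} staged={b.txt, e.txt, f.txt}
After op 27 (git reset b.txt): modified={a.txt, b.txt, c.txt, d.txt, g.txt, h.txt} staged={e.txt, f.txt}
After op 28 (git commit): modified={a.txt, b.txt, c.txt, d.txt, g.txt, h.txt} staged={none}
After op 29 (modify e.txt): modified={a.txt, b.txt, c.txt, d.txt, e.txt, g.txt, h.txt} staged={none}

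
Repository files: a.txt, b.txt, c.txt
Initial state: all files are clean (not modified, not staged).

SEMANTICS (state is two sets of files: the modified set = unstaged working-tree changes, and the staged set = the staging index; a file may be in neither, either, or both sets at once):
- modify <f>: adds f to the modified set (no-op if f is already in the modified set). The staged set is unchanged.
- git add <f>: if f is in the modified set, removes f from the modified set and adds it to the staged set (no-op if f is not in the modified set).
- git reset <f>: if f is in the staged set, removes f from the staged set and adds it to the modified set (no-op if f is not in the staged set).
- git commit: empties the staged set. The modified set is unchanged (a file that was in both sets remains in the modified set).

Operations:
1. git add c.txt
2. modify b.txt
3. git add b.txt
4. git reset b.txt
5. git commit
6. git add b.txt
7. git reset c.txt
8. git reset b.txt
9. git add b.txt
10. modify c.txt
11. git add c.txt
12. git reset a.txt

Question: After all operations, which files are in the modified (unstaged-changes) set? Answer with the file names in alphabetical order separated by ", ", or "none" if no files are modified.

After op 1 (git add c.txt): modified={none} staged={none}
After op 2 (modify b.txt): modified={b.txt} staged={none}
After op 3 (git add b.txt): modified={none} staged={b.txt}
After op 4 (git reset b.txt): modified={b.txt} staged={none}
After op 5 (git commit): modified={b.txt} staged={none}
After op 6 (git add b.txt): modified={none} staged={b.txt}
After op 7 (git reset c.txt): modified={none} staged={b.txt}
After op 8 (git reset b.txt): modified={b.txt} staged={none}
After op 9 (git add b.txt): modified={none} staged={b.txt}
After op 10 (modify c.txt): modified={c.txt} staged={b.txt}
After op 11 (git add c.txt): modified={none} staged={b.txt, c.txt}
After op 12 (git reset a.txt): modified={none} staged={b.txt, c.txt}

Answer: none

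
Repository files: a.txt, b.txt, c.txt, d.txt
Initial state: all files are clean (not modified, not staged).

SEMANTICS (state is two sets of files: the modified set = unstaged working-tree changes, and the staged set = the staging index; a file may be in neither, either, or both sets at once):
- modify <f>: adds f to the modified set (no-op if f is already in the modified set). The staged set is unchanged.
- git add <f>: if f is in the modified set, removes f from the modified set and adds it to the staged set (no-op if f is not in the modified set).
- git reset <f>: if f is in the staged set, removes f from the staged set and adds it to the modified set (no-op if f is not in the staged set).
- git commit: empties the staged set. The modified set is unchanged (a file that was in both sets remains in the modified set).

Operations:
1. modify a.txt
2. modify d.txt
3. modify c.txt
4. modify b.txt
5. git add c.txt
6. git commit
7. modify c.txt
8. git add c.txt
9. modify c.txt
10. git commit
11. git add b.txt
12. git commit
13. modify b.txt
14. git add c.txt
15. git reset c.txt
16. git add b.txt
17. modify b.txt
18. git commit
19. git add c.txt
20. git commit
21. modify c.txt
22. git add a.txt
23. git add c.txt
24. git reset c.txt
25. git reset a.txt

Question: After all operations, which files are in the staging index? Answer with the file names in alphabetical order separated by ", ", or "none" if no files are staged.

Answer: none

Derivation:
After op 1 (modify a.txt): modified={a.txt} staged={none}
After op 2 (modify d.txt): modified={a.txt, d.txt} staged={none}
After op 3 (modify c.txt): modified={a.txt, c.txt, d.txt} staged={none}
After op 4 (modify b.txt): modified={a.txt, b.txt, c.txt, d.txt} staged={none}
After op 5 (git add c.txt): modified={a.txt, b.txt, d.txt} staged={c.txt}
After op 6 (git commit): modified={a.txt, b.txt, d.txt} staged={none}
After op 7 (modify c.txt): modified={a.txt, b.txt, c.txt, d.txt} staged={none}
After op 8 (git add c.txt): modified={a.txt, b.txt, d.txt} staged={c.txt}
After op 9 (modify c.txt): modified={a.txt, b.txt, c.txt, d.txt} staged={c.txt}
After op 10 (git commit): modified={a.txt, b.txt, c.txt, d.txt} staged={none}
After op 11 (git add b.txt): modified={a.txt, c.txt, d.txt} staged={b.txt}
After op 12 (git commit): modified={a.txt, c.txt, d.txt} staged={none}
After op 13 (modify b.txt): modified={a.txt, b.txt, c.txt, d.txt} staged={none}
After op 14 (git add c.txt): modified={a.txt, b.txt, d.txt} staged={c.txt}
After op 15 (git reset c.txt): modified={a.txt, b.txt, c.txt, d.txt} staged={none}
After op 16 (git add b.txt): modified={a.txt, c.txt, d.txt} staged={b.txt}
After op 17 (modify b.txt): modified={a.txt, b.txt, c.txt, d.txt} staged={b.txt}
After op 18 (git commit): modified={a.txt, b.txt, c.txt, d.txt} staged={none}
After op 19 (git add c.txt): modified={a.txt, b.txt, d.txt} staged={c.txt}
After op 20 (git commit): modified={a.txt, b.txt, d.txt} staged={none}
After op 21 (modify c.txt): modified={a.txt, b.txt, c.txt, d.txt} staged={none}
After op 22 (git add a.txt): modified={b.txt, c.txt, d.txt} staged={a.txt}
After op 23 (git add c.txt): modified={b.txt, d.txt} staged={a.txt, c.txt}
After op 24 (git reset c.txt): modified={b.txt, c.txt, d.txt} staged={a.txt}
After op 25 (git reset a.txt): modified={a.txt, b.txt, c.txt, d.txt} staged={none}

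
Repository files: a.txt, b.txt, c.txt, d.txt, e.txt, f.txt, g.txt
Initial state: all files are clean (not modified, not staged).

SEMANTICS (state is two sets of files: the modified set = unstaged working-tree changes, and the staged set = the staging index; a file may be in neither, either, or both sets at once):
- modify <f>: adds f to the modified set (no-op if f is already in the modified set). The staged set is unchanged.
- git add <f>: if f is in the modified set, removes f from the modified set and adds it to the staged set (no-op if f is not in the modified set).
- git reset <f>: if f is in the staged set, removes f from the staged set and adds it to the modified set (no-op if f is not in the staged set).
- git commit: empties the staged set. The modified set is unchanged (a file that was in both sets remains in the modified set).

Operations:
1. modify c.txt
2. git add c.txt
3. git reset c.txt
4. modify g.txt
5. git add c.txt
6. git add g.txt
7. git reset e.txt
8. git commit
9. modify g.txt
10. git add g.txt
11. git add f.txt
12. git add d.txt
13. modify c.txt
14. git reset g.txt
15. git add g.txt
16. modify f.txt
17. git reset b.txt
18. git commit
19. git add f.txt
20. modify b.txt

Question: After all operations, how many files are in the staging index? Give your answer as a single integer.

Answer: 1

Derivation:
After op 1 (modify c.txt): modified={c.txt} staged={none}
After op 2 (git add c.txt): modified={none} staged={c.txt}
After op 3 (git reset c.txt): modified={c.txt} staged={none}
After op 4 (modify g.txt): modified={c.txt, g.txt} staged={none}
After op 5 (git add c.txt): modified={g.txt} staged={c.txt}
After op 6 (git add g.txt): modified={none} staged={c.txt, g.txt}
After op 7 (git reset e.txt): modified={none} staged={c.txt, g.txt}
After op 8 (git commit): modified={none} staged={none}
After op 9 (modify g.txt): modified={g.txt} staged={none}
After op 10 (git add g.txt): modified={none} staged={g.txt}
After op 11 (git add f.txt): modified={none} staged={g.txt}
After op 12 (git add d.txt): modified={none} staged={g.txt}
After op 13 (modify c.txt): modified={c.txt} staged={g.txt}
After op 14 (git reset g.txt): modified={c.txt, g.txt} staged={none}
After op 15 (git add g.txt): modified={c.txt} staged={g.txt}
After op 16 (modify f.txt): modified={c.txt, f.txt} staged={g.txt}
After op 17 (git reset b.txt): modified={c.txt, f.txt} staged={g.txt}
After op 18 (git commit): modified={c.txt, f.txt} staged={none}
After op 19 (git add f.txt): modified={c.txt} staged={f.txt}
After op 20 (modify b.txt): modified={b.txt, c.txt} staged={f.txt}
Final staged set: {f.txt} -> count=1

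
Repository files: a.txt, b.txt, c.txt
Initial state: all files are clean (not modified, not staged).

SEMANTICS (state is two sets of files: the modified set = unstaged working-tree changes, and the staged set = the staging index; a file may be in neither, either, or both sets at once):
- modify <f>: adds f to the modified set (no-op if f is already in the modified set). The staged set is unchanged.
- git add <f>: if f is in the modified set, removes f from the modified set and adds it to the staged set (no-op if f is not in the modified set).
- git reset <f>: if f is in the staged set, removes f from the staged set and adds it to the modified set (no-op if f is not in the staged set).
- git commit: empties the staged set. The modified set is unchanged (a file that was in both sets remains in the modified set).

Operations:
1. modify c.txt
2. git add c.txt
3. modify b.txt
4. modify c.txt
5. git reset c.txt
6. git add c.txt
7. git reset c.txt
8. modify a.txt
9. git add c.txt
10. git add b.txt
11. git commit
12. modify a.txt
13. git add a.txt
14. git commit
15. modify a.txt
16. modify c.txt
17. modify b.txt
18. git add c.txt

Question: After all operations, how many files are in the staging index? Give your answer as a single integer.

After op 1 (modify c.txt): modified={c.txt} staged={none}
After op 2 (git add c.txt): modified={none} staged={c.txt}
After op 3 (modify b.txt): modified={b.txt} staged={c.txt}
After op 4 (modify c.txt): modified={b.txt, c.txt} staged={c.txt}
After op 5 (git reset c.txt): modified={b.txt, c.txt} staged={none}
After op 6 (git add c.txt): modified={b.txt} staged={c.txt}
After op 7 (git reset c.txt): modified={b.txt, c.txt} staged={none}
After op 8 (modify a.txt): modified={a.txt, b.txt, c.txt} staged={none}
After op 9 (git add c.txt): modified={a.txt, b.txt} staged={c.txt}
After op 10 (git add b.txt): modified={a.txt} staged={b.txt, c.txt}
After op 11 (git commit): modified={a.txt} staged={none}
After op 12 (modify a.txt): modified={a.txt} staged={none}
After op 13 (git add a.txt): modified={none} staged={a.txt}
After op 14 (git commit): modified={none} staged={none}
After op 15 (modify a.txt): modified={a.txt} staged={none}
After op 16 (modify c.txt): modified={a.txt, c.txt} staged={none}
After op 17 (modify b.txt): modified={a.txt, b.txt, c.txt} staged={none}
After op 18 (git add c.txt): modified={a.txt, b.txt} staged={c.txt}
Final staged set: {c.txt} -> count=1

Answer: 1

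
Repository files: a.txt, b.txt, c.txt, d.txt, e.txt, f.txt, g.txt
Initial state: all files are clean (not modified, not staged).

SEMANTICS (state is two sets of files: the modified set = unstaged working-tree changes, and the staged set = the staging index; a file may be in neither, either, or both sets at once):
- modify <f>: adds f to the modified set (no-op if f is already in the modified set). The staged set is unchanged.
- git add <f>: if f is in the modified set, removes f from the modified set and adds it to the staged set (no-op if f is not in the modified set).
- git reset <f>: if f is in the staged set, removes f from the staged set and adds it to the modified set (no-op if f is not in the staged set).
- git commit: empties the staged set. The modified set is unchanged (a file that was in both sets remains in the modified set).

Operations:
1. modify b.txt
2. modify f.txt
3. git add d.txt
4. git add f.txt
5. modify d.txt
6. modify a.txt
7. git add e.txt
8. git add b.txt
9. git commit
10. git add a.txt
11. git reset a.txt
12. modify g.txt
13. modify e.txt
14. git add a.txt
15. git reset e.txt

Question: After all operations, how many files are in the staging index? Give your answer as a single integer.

After op 1 (modify b.txt): modified={b.txt} staged={none}
After op 2 (modify f.txt): modified={b.txt, f.txt} staged={none}
After op 3 (git add d.txt): modified={b.txt, f.txt} staged={none}
After op 4 (git add f.txt): modified={b.txt} staged={f.txt}
After op 5 (modify d.txt): modified={b.txt, d.txt} staged={f.txt}
After op 6 (modify a.txt): modified={a.txt, b.txt, d.txt} staged={f.txt}
After op 7 (git add e.txt): modified={a.txt, b.txt, d.txt} staged={f.txt}
After op 8 (git add b.txt): modified={a.txt, d.txt} staged={b.txt, f.txt}
After op 9 (git commit): modified={a.txt, d.txt} staged={none}
After op 10 (git add a.txt): modified={d.txt} staged={a.txt}
After op 11 (git reset a.txt): modified={a.txt, d.txt} staged={none}
After op 12 (modify g.txt): modified={a.txt, d.txt, g.txt} staged={none}
After op 13 (modify e.txt): modified={a.txt, d.txt, e.txt, g.txt} staged={none}
After op 14 (git add a.txt): modified={d.txt, e.txt, g.txt} staged={a.txt}
After op 15 (git reset e.txt): modified={d.txt, e.txt, g.txt} staged={a.txt}
Final staged set: {a.txt} -> count=1

Answer: 1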